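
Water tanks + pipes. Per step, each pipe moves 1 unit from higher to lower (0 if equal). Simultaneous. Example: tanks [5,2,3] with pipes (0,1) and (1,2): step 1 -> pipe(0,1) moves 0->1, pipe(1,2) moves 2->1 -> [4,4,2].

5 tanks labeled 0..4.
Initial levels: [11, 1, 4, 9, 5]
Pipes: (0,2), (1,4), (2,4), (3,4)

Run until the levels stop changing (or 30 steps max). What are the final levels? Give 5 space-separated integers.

Step 1: flows [0->2,4->1,4->2,3->4] -> levels [10 2 6 8 4]
Step 2: flows [0->2,4->1,2->4,3->4] -> levels [9 3 6 7 5]
Step 3: flows [0->2,4->1,2->4,3->4] -> levels [8 4 6 6 6]
Step 4: flows [0->2,4->1,2=4,3=4] -> levels [7 5 7 6 5]
Step 5: flows [0=2,1=4,2->4,3->4] -> levels [7 5 6 5 7]
Step 6: flows [0->2,4->1,4->2,4->3] -> levels [6 6 8 6 4]
Step 7: flows [2->0,1->4,2->4,3->4] -> levels [7 5 6 5 7]
  -> period-2 cycle: step 7 state = step 5 state; never stabilizes
  -> state at step 30: (30-5) mod 2 = 1, same as step 6 -> [6 6 8 6 4]

Answer: 6 6 8 6 4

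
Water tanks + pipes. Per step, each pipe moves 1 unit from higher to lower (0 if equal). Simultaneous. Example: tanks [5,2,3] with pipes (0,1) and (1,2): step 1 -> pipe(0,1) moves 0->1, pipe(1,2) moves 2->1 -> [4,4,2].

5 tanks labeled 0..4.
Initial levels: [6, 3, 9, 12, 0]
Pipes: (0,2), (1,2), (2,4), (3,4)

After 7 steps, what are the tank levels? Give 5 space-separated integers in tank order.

Answer: 6 6 4 6 8

Derivation:
Step 1: flows [2->0,2->1,2->4,3->4] -> levels [7 4 6 11 2]
Step 2: flows [0->2,2->1,2->4,3->4] -> levels [6 5 5 10 4]
Step 3: flows [0->2,1=2,2->4,3->4] -> levels [5 5 5 9 6]
Step 4: flows [0=2,1=2,4->2,3->4] -> levels [5 5 6 8 6]
Step 5: flows [2->0,2->1,2=4,3->4] -> levels [6 6 4 7 7]
Step 6: flows [0->2,1->2,4->2,3=4] -> levels [5 5 7 7 6]
Step 7: flows [2->0,2->1,2->4,3->4] -> levels [6 6 4 6 8]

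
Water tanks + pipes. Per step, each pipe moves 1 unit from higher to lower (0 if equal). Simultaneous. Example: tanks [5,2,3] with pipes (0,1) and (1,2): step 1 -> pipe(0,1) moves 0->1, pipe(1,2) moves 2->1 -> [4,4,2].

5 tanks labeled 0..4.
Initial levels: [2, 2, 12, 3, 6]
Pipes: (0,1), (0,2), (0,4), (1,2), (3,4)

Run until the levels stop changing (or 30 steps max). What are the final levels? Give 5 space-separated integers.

Answer: 4 6 6 4 5

Derivation:
Step 1: flows [0=1,2->0,4->0,2->1,4->3] -> levels [4 3 10 4 4]
Step 2: flows [0->1,2->0,0=4,2->1,3=4] -> levels [4 5 8 4 4]
Step 3: flows [1->0,2->0,0=4,2->1,3=4] -> levels [6 5 6 4 4]
Step 4: flows [0->1,0=2,0->4,2->1,3=4] -> levels [4 7 5 4 5]
Step 5: flows [1->0,2->0,4->0,1->2,4->3] -> levels [7 5 5 5 3]
Step 6: flows [0->1,0->2,0->4,1=2,3->4] -> levels [4 6 6 4 5]
Step 7: flows [1->0,2->0,4->0,1=2,4->3] -> levels [7 5 5 5 3]
  -> period-2 cycle: step 7 state = step 5 state; never stabilizes
  -> state at step 30: (30-5) mod 2 = 1, same as step 6 -> [4 6 6 4 5]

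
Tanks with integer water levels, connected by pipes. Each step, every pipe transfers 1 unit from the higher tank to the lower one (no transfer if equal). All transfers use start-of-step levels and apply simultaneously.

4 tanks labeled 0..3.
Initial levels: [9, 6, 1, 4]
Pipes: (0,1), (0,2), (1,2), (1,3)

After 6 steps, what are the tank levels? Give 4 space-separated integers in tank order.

Answer: 5 5 5 5

Derivation:
Step 1: flows [0->1,0->2,1->2,1->3] -> levels [7 5 3 5]
Step 2: flows [0->1,0->2,1->2,1=3] -> levels [5 5 5 5]
Step 3: flows [0=1,0=2,1=2,1=3] -> levels [5 5 5 5]
  -> stable; steps 4..6 unchanged -> [5 5 5 5]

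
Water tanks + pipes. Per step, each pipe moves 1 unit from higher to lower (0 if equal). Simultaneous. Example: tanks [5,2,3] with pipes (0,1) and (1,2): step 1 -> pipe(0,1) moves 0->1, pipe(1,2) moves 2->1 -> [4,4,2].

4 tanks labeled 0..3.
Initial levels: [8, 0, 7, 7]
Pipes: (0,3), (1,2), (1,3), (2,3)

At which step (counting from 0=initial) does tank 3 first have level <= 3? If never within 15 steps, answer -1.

Answer: -1

Derivation:
Step 1: flows [0->3,2->1,3->1,2=3] -> levels [7 2 6 7]
Step 2: flows [0=3,2->1,3->1,3->2] -> levels [7 4 6 5]
Step 3: flows [0->3,2->1,3->1,2->3] -> levels [6 6 4 6]
Step 4: flows [0=3,1->2,1=3,3->2] -> levels [6 5 6 5]
Step 5: flows [0->3,2->1,1=3,2->3] -> levels [5 6 4 7]
Step 6: flows [3->0,1->2,3->1,3->2] -> levels [6 6 6 4]
Step 7: flows [0->3,1=2,1->3,2->3] -> levels [5 5 5 7]
Step 8: flows [3->0,1=2,3->1,3->2] -> levels [6 6 6 4]
  -> period-2 cycle (repeats step 6); tank 3 never drops to <=3
Tank 3 never reaches <=3 within 15 steps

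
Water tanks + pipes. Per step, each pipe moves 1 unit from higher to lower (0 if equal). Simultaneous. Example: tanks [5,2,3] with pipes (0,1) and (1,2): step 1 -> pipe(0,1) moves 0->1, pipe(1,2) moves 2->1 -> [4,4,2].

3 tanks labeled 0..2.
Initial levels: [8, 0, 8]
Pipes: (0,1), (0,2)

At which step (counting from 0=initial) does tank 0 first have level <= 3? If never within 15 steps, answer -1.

Answer: -1

Derivation:
Step 1: flows [0->1,0=2] -> levels [7 1 8]
Step 2: flows [0->1,2->0] -> levels [7 2 7]
Step 3: flows [0->1,0=2] -> levels [6 3 7]
Step 4: flows [0->1,2->0] -> levels [6 4 6]
Step 5: flows [0->1,0=2] -> levels [5 5 6]
Step 6: flows [0=1,2->0] -> levels [6 5 5]
Step 7: flows [0->1,0->2] -> levels [4 6 6]
Step 8: flows [1->0,2->0] -> levels [6 5 5]
  -> period-2 cycle (repeats step 6); tank 0 never drops to <=3
Tank 0 never reaches <=3 within 15 steps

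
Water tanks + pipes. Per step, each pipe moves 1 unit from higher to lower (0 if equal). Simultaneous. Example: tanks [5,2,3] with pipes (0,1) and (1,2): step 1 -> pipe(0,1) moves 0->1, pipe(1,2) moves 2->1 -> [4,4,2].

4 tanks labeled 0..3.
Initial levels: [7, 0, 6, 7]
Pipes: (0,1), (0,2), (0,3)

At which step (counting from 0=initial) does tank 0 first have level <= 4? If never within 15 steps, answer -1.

Answer: 5

Derivation:
Step 1: flows [0->1,0->2,0=3] -> levels [5 1 7 7]
Step 2: flows [0->1,2->0,3->0] -> levels [6 2 6 6]
Step 3: flows [0->1,0=2,0=3] -> levels [5 3 6 6]
Step 4: flows [0->1,2->0,3->0] -> levels [6 4 5 5]
Step 5: flows [0->1,0->2,0->3] -> levels [3 5 6 6]
Tank 0 first reaches <=4 at step 5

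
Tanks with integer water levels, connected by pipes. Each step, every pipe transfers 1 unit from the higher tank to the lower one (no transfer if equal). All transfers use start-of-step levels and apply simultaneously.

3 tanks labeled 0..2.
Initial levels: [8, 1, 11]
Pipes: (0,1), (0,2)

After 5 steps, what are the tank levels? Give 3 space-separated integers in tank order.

Step 1: flows [0->1,2->0] -> levels [8 2 10]
Step 2: flows [0->1,2->0] -> levels [8 3 9]
Step 3: flows [0->1,2->0] -> levels [8 4 8]
Step 4: flows [0->1,0=2] -> levels [7 5 8]
Step 5: flows [0->1,2->0] -> levels [7 6 7]

Answer: 7 6 7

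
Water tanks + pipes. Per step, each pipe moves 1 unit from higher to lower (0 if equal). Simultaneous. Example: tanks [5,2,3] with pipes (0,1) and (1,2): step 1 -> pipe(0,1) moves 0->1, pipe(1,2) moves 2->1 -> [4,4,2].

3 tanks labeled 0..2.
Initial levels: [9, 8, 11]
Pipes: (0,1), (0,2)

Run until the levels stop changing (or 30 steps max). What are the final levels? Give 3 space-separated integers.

Step 1: flows [0->1,2->0] -> levels [9 9 10]
Step 2: flows [0=1,2->0] -> levels [10 9 9]
Step 3: flows [0->1,0->2] -> levels [8 10 10]
Step 4: flows [1->0,2->0] -> levels [10 9 9]
  -> period-2 cycle: step 4 state = step 2 state; never stabilizes
  -> state at step 30: (30-2) mod 2 = 0, same as step 2 -> [10 9 9]

Answer: 10 9 9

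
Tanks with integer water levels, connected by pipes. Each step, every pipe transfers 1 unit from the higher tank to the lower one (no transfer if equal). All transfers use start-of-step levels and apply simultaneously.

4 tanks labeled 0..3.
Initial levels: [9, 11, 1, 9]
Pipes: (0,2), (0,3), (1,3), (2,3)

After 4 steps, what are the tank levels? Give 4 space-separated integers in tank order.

Answer: 8 8 8 6

Derivation:
Step 1: flows [0->2,0=3,1->3,3->2] -> levels [8 10 3 9]
Step 2: flows [0->2,3->0,1->3,3->2] -> levels [8 9 5 8]
Step 3: flows [0->2,0=3,1->3,3->2] -> levels [7 8 7 8]
Step 4: flows [0=2,3->0,1=3,3->2] -> levels [8 8 8 6]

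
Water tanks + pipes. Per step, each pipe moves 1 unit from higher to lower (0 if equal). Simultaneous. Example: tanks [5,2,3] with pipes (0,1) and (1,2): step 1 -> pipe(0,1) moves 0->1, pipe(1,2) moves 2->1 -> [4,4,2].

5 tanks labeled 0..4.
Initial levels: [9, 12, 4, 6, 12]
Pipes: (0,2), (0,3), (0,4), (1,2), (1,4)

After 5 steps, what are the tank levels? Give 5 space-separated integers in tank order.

Answer: 10 10 8 7 8

Derivation:
Step 1: flows [0->2,0->3,4->0,1->2,1=4] -> levels [8 11 6 7 11]
Step 2: flows [0->2,0->3,4->0,1->2,1=4] -> levels [7 10 8 8 10]
Step 3: flows [2->0,3->0,4->0,1->2,1=4] -> levels [10 9 8 7 9]
Step 4: flows [0->2,0->3,0->4,1->2,1=4] -> levels [7 8 10 8 10]
Step 5: flows [2->0,3->0,4->0,2->1,4->1] -> levels [10 10 8 7 8]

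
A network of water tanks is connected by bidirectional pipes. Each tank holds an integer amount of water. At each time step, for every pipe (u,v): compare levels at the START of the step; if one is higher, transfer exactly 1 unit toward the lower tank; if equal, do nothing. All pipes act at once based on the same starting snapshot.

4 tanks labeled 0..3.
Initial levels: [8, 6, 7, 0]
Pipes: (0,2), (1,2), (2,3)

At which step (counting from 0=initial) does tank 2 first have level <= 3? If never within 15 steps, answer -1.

Step 1: flows [0->2,2->1,2->3] -> levels [7 7 6 1]
Step 2: flows [0->2,1->2,2->3] -> levels [6 6 7 2]
Step 3: flows [2->0,2->1,2->3] -> levels [7 7 4 3]
Step 4: flows [0->2,1->2,2->3] -> levels [6 6 5 4]
Step 5: flows [0->2,1->2,2->3] -> levels [5 5 6 5]
Step 6: flows [2->0,2->1,2->3] -> levels [6 6 3 6]
Tank 2 first reaches <=3 at step 6

Answer: 6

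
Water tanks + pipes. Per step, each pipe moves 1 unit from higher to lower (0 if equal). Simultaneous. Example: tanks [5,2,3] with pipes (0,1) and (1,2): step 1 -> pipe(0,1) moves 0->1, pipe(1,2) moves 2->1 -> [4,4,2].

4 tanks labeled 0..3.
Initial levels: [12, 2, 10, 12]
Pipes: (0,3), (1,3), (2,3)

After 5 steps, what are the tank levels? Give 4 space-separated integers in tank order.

Answer: 10 7 10 9

Derivation:
Step 1: flows [0=3,3->1,3->2] -> levels [12 3 11 10]
Step 2: flows [0->3,3->1,2->3] -> levels [11 4 10 11]
Step 3: flows [0=3,3->1,3->2] -> levels [11 5 11 9]
Step 4: flows [0->3,3->1,2->3] -> levels [10 6 10 10]
Step 5: flows [0=3,3->1,2=3] -> levels [10 7 10 9]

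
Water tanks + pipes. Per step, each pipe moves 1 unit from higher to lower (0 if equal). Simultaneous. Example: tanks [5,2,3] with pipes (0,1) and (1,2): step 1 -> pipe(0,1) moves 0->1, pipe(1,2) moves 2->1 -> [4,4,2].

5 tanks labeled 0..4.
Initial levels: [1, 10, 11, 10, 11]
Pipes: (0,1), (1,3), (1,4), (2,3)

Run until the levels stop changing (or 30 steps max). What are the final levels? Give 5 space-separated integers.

Answer: 7 10 10 8 8

Derivation:
Step 1: flows [1->0,1=3,4->1,2->3] -> levels [2 10 10 11 10]
Step 2: flows [1->0,3->1,1=4,3->2] -> levels [3 10 11 9 10]
Step 3: flows [1->0,1->3,1=4,2->3] -> levels [4 8 10 11 10]
Step 4: flows [1->0,3->1,4->1,3->2] -> levels [5 9 11 9 9]
Step 5: flows [1->0,1=3,1=4,2->3] -> levels [6 8 10 10 9]
Step 6: flows [1->0,3->1,4->1,2=3] -> levels [7 9 10 9 8]
Step 7: flows [1->0,1=3,1->4,2->3] -> levels [8 7 9 10 9]
Step 8: flows [0->1,3->1,4->1,3->2] -> levels [7 10 10 8 8]
Step 9: flows [1->0,1->3,1->4,2->3] -> levels [8 7 9 10 9]
  -> period-2 cycle: step 9 state = step 7 state; never stabilizes
  -> state at step 30: (30-7) mod 2 = 1, same as step 8 -> [7 10 10 8 8]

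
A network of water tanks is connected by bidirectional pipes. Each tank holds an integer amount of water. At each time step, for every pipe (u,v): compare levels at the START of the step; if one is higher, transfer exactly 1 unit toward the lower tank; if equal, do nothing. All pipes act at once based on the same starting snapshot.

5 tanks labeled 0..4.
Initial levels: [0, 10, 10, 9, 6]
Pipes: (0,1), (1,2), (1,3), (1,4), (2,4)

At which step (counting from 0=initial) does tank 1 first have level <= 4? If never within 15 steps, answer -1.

Answer: 7

Derivation:
Step 1: flows [1->0,1=2,1->3,1->4,2->4] -> levels [1 7 9 10 8]
Step 2: flows [1->0,2->1,3->1,4->1,2->4] -> levels [2 9 7 9 8]
Step 3: flows [1->0,1->2,1=3,1->4,4->2] -> levels [3 6 9 9 8]
Step 4: flows [1->0,2->1,3->1,4->1,2->4] -> levels [4 8 7 8 8]
Step 5: flows [1->0,1->2,1=3,1=4,4->2] -> levels [5 6 9 8 7]
Step 6: flows [1->0,2->1,3->1,4->1,2->4] -> levels [6 8 7 7 7]
Step 7: flows [1->0,1->2,1->3,1->4,2=4] -> levels [7 4 8 8 8]
Tank 1 first reaches <=4 at step 7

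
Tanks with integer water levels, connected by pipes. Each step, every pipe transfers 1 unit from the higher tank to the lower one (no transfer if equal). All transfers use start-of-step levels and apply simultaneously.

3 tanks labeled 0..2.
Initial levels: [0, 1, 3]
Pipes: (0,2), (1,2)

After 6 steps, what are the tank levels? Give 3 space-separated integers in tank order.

Step 1: flows [2->0,2->1] -> levels [1 2 1]
Step 2: flows [0=2,1->2] -> levels [1 1 2]
Step 3: flows [2->0,2->1] -> levels [2 2 0]
Step 4: flows [0->2,1->2] -> levels [1 1 2]
  -> period-2 cycle: step 4 state = step 2 state
  -> state at step 6: (6-2) mod 2 = 0, same as step 2 -> [1 1 2]

Answer: 1 1 2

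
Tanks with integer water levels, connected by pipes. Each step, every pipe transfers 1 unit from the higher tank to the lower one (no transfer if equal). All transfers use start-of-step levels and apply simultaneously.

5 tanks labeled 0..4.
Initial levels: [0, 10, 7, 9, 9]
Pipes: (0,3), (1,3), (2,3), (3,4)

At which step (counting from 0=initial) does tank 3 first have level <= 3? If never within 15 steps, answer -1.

Step 1: flows [3->0,1->3,3->2,3=4] -> levels [1 9 8 8 9]
Step 2: flows [3->0,1->3,2=3,4->3] -> levels [2 8 8 9 8]
Step 3: flows [3->0,3->1,3->2,3->4] -> levels [3 9 9 5 9]
Step 4: flows [3->0,1->3,2->3,4->3] -> levels [4 8 8 7 8]
Step 5: flows [3->0,1->3,2->3,4->3] -> levels [5 7 7 9 7]
Step 6: flows [3->0,3->1,3->2,3->4] -> levels [6 8 8 5 8]
Step 7: flows [0->3,1->3,2->3,4->3] -> levels [5 7 7 9 7]
  -> period-2 cycle (repeats step 5); tank 3 never drops to <=3
Tank 3 never reaches <=3 within 15 steps

Answer: -1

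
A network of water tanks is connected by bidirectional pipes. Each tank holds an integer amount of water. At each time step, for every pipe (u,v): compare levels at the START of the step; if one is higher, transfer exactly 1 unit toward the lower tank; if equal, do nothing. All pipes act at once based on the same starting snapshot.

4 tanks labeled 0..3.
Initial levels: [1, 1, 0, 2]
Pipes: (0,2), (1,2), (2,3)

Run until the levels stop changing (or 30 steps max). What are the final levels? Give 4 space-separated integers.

Answer: 1 1 0 2

Derivation:
Step 1: flows [0->2,1->2,3->2] -> levels [0 0 3 1]
Step 2: flows [2->0,2->1,2->3] -> levels [1 1 0 2]
  -> period-2 cycle: step 2 state = step 0 state; never stabilizes
  -> state at step 30: (30-0) mod 2 = 0, same as step 0 -> [1 1 0 2]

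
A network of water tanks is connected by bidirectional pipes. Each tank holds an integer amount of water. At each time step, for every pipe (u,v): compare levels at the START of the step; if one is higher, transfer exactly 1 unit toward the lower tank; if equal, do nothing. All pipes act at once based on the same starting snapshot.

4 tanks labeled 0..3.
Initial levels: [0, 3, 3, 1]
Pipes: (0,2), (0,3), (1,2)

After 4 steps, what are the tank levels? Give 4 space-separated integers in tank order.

Step 1: flows [2->0,3->0,1=2] -> levels [2 3 2 0]
Step 2: flows [0=2,0->3,1->2] -> levels [1 2 3 1]
Step 3: flows [2->0,0=3,2->1] -> levels [2 3 1 1]
Step 4: flows [0->2,0->3,1->2] -> levels [0 2 3 2]

Answer: 0 2 3 2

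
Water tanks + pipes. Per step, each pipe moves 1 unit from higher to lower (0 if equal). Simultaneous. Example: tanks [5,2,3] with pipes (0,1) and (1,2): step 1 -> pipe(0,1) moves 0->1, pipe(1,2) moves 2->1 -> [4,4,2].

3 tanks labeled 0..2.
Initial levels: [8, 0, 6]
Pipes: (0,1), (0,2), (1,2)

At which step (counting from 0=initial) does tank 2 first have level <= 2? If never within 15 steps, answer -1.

Step 1: flows [0->1,0->2,2->1] -> levels [6 2 6]
Step 2: flows [0->1,0=2,2->1] -> levels [5 4 5]
Step 3: flows [0->1,0=2,2->1] -> levels [4 6 4]
Step 4: flows [1->0,0=2,1->2] -> levels [5 4 5]
  -> period-2 cycle (repeats step 2); tank 2 never drops to <=2
Tank 2 never reaches <=2 within 15 steps

Answer: -1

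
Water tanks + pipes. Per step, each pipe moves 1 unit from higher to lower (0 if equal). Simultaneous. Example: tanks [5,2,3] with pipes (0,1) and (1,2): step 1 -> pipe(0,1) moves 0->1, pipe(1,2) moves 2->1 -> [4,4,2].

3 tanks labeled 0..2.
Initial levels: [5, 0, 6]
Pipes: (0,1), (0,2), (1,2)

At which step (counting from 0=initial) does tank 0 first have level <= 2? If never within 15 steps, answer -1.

Answer: -1

Derivation:
Step 1: flows [0->1,2->0,2->1] -> levels [5 2 4]
Step 2: flows [0->1,0->2,2->1] -> levels [3 4 4]
Step 3: flows [1->0,2->0,1=2] -> levels [5 3 3]
Step 4: flows [0->1,0->2,1=2] -> levels [3 4 4]
  -> period-2 cycle (repeats step 2); tank 0 never drops to <=2
Tank 0 never reaches <=2 within 15 steps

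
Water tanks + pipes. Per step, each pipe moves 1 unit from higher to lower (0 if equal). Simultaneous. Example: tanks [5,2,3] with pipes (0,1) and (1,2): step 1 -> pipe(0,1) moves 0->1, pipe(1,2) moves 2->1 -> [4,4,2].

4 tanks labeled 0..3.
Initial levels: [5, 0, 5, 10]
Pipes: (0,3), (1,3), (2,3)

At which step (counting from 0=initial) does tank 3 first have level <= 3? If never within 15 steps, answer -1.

Step 1: flows [3->0,3->1,3->2] -> levels [6 1 6 7]
Step 2: flows [3->0,3->1,3->2] -> levels [7 2 7 4]
Step 3: flows [0->3,3->1,2->3] -> levels [6 3 6 5]
Step 4: flows [0->3,3->1,2->3] -> levels [5 4 5 6]
Step 5: flows [3->0,3->1,3->2] -> levels [6 5 6 3]
Tank 3 first reaches <=3 at step 5

Answer: 5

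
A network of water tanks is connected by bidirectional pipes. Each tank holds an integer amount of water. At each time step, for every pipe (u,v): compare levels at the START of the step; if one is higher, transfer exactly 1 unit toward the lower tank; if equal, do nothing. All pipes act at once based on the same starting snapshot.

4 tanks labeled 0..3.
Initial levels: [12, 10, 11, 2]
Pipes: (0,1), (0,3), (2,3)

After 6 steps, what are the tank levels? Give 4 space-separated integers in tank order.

Answer: 8 9 8 10

Derivation:
Step 1: flows [0->1,0->3,2->3] -> levels [10 11 10 4]
Step 2: flows [1->0,0->3,2->3] -> levels [10 10 9 6]
Step 3: flows [0=1,0->3,2->3] -> levels [9 10 8 8]
Step 4: flows [1->0,0->3,2=3] -> levels [9 9 8 9]
Step 5: flows [0=1,0=3,3->2] -> levels [9 9 9 8]
Step 6: flows [0=1,0->3,2->3] -> levels [8 9 8 10]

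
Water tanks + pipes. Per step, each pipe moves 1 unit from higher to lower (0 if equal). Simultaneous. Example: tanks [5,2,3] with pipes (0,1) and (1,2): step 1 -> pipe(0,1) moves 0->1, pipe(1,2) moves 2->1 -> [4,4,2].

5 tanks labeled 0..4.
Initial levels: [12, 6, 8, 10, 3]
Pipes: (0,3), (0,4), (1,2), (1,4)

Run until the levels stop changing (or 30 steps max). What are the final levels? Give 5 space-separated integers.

Answer: 9 7 8 8 7

Derivation:
Step 1: flows [0->3,0->4,2->1,1->4] -> levels [10 6 7 11 5]
Step 2: flows [3->0,0->4,2->1,1->4] -> levels [10 6 6 10 7]
Step 3: flows [0=3,0->4,1=2,4->1] -> levels [9 7 6 10 7]
Step 4: flows [3->0,0->4,1->2,1=4] -> levels [9 6 7 9 8]
Step 5: flows [0=3,0->4,2->1,4->1] -> levels [8 8 6 9 8]
Step 6: flows [3->0,0=4,1->2,1=4] -> levels [9 7 7 8 8]
Step 7: flows [0->3,0->4,1=2,4->1] -> levels [7 8 7 9 8]
Step 8: flows [3->0,4->0,1->2,1=4] -> levels [9 7 8 8 7]
Step 9: flows [0->3,0->4,2->1,1=4] -> levels [7 8 7 9 8]
  -> period-2 cycle: step 9 state = step 7 state; never stabilizes
  -> state at step 30: (30-7) mod 2 = 1, same as step 8 -> [9 7 8 8 7]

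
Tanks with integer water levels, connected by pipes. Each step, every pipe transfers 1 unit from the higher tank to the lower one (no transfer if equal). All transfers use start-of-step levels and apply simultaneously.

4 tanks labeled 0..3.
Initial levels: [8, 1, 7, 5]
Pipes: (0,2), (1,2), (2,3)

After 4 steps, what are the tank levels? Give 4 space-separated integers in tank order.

Answer: 5 5 6 5

Derivation:
Step 1: flows [0->2,2->1,2->3] -> levels [7 2 6 6]
Step 2: flows [0->2,2->1,2=3] -> levels [6 3 6 6]
Step 3: flows [0=2,2->1,2=3] -> levels [6 4 5 6]
Step 4: flows [0->2,2->1,3->2] -> levels [5 5 6 5]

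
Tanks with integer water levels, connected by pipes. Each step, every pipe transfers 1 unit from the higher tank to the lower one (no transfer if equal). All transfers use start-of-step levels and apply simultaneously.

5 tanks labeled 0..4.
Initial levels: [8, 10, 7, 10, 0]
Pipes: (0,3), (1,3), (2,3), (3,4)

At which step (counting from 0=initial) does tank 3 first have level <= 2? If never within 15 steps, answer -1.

Step 1: flows [3->0,1=3,3->2,3->4] -> levels [9 10 8 7 1]
Step 2: flows [0->3,1->3,2->3,3->4] -> levels [8 9 7 9 2]
Step 3: flows [3->0,1=3,3->2,3->4] -> levels [9 9 8 6 3]
Step 4: flows [0->3,1->3,2->3,3->4] -> levels [8 8 7 8 4]
Step 5: flows [0=3,1=3,3->2,3->4] -> levels [8 8 8 6 5]
Step 6: flows [0->3,1->3,2->3,3->4] -> levels [7 7 7 8 6]
Step 7: flows [3->0,3->1,3->2,3->4] -> levels [8 8 8 4 7]
Step 8: flows [0->3,1->3,2->3,4->3] -> levels [7 7 7 8 6]
  -> period-2 cycle (repeats step 6); tank 3 never drops to <=2
Tank 3 never reaches <=2 within 15 steps

Answer: -1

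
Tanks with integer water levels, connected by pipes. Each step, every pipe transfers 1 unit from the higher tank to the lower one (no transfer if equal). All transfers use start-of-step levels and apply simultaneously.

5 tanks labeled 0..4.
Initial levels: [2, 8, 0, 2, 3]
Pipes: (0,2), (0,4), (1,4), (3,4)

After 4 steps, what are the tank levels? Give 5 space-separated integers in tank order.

Answer: 2 4 2 3 4

Derivation:
Step 1: flows [0->2,4->0,1->4,4->3] -> levels [2 7 1 3 2]
Step 2: flows [0->2,0=4,1->4,3->4] -> levels [1 6 2 2 4]
Step 3: flows [2->0,4->0,1->4,4->3] -> levels [3 5 1 3 3]
Step 4: flows [0->2,0=4,1->4,3=4] -> levels [2 4 2 3 4]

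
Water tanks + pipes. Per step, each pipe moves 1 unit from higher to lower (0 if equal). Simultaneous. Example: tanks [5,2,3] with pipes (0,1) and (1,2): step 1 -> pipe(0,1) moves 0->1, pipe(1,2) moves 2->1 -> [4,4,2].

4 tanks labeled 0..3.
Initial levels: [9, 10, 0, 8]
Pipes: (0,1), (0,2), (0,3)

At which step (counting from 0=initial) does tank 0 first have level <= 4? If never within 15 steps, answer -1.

Answer: -1

Derivation:
Step 1: flows [1->0,0->2,0->3] -> levels [8 9 1 9]
Step 2: flows [1->0,0->2,3->0] -> levels [9 8 2 8]
Step 3: flows [0->1,0->2,0->3] -> levels [6 9 3 9]
Step 4: flows [1->0,0->2,3->0] -> levels [7 8 4 8]
Step 5: flows [1->0,0->2,3->0] -> levels [8 7 5 7]
Step 6: flows [0->1,0->2,0->3] -> levels [5 8 6 8]
Step 7: flows [1->0,2->0,3->0] -> levels [8 7 5 7]
  -> period-2 cycle (repeats step 5); tank 0 never drops to <=4
Tank 0 never reaches <=4 within 15 steps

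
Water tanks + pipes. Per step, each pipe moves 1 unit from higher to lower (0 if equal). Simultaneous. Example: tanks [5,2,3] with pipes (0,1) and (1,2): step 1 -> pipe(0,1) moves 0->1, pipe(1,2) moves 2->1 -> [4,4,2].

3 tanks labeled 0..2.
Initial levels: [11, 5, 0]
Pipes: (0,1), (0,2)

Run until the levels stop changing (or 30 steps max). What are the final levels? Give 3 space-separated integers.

Step 1: flows [0->1,0->2] -> levels [9 6 1]
Step 2: flows [0->1,0->2] -> levels [7 7 2]
Step 3: flows [0=1,0->2] -> levels [6 7 3]
Step 4: flows [1->0,0->2] -> levels [6 6 4]
Step 5: flows [0=1,0->2] -> levels [5 6 5]
Step 6: flows [1->0,0=2] -> levels [6 5 5]
Step 7: flows [0->1,0->2] -> levels [4 6 6]
Step 8: flows [1->0,2->0] -> levels [6 5 5]
  -> period-2 cycle: step 8 state = step 6 state; never stabilizes
  -> state at step 30: (30-6) mod 2 = 0, same as step 6 -> [6 5 5]

Answer: 6 5 5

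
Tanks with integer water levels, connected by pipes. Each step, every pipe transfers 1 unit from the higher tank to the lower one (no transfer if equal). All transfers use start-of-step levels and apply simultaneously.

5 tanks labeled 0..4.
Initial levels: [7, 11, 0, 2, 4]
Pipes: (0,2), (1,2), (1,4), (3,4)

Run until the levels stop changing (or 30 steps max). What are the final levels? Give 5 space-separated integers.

Answer: 5 6 4 5 4

Derivation:
Step 1: flows [0->2,1->2,1->4,4->3] -> levels [6 9 2 3 4]
Step 2: flows [0->2,1->2,1->4,4->3] -> levels [5 7 4 4 4]
Step 3: flows [0->2,1->2,1->4,3=4] -> levels [4 5 6 4 5]
Step 4: flows [2->0,2->1,1=4,4->3] -> levels [5 6 4 5 4]
Step 5: flows [0->2,1->2,1->4,3->4] -> levels [4 4 6 4 6]
Step 6: flows [2->0,2->1,4->1,4->3] -> levels [5 6 4 5 4]
  -> period-2 cycle: step 6 state = step 4 state; never stabilizes
  -> state at step 30: (30-4) mod 2 = 0, same as step 4 -> [5 6 4 5 4]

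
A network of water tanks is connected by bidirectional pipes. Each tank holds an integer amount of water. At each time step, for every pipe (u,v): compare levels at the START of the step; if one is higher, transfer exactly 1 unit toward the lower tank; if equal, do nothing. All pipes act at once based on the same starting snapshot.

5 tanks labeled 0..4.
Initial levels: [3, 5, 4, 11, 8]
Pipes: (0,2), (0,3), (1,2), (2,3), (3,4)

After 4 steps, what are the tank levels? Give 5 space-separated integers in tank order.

Answer: 7 6 4 8 6

Derivation:
Step 1: flows [2->0,3->0,1->2,3->2,3->4] -> levels [5 4 5 8 9]
Step 2: flows [0=2,3->0,2->1,3->2,4->3] -> levels [6 5 5 7 8]
Step 3: flows [0->2,3->0,1=2,3->2,4->3] -> levels [6 5 7 6 7]
Step 4: flows [2->0,0=3,2->1,2->3,4->3] -> levels [7 6 4 8 6]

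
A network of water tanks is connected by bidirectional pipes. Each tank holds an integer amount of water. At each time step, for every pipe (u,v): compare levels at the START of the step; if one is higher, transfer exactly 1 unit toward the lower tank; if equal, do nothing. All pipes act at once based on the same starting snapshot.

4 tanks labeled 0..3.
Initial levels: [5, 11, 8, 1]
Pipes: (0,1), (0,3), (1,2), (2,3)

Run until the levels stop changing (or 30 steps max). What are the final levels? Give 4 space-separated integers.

Step 1: flows [1->0,0->3,1->2,2->3] -> levels [5 9 8 3]
Step 2: flows [1->0,0->3,1->2,2->3] -> levels [5 7 8 5]
Step 3: flows [1->0,0=3,2->1,2->3] -> levels [6 7 6 6]
Step 4: flows [1->0,0=3,1->2,2=3] -> levels [7 5 7 6]
Step 5: flows [0->1,0->3,2->1,2->3] -> levels [5 7 5 8]
Step 6: flows [1->0,3->0,1->2,3->2] -> levels [7 5 7 6]
  -> period-2 cycle: step 6 state = step 4 state; never stabilizes
  -> state at step 30: (30-4) mod 2 = 0, same as step 4 -> [7 5 7 6]

Answer: 7 5 7 6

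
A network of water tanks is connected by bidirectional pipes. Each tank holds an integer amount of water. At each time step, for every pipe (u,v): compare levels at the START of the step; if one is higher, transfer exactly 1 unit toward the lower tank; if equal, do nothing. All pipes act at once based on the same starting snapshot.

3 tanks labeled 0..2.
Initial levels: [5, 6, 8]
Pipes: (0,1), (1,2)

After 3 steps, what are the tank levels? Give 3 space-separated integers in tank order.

Step 1: flows [1->0,2->1] -> levels [6 6 7]
Step 2: flows [0=1,2->1] -> levels [6 7 6]
Step 3: flows [1->0,1->2] -> levels [7 5 7]

Answer: 7 5 7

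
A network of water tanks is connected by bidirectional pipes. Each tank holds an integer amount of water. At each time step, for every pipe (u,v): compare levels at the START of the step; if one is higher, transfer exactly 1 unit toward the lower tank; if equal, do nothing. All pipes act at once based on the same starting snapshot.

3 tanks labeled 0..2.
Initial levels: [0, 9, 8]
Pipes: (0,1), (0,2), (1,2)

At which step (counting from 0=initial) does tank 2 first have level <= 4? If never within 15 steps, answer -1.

Answer: -1

Derivation:
Step 1: flows [1->0,2->0,1->2] -> levels [2 7 8]
Step 2: flows [1->0,2->0,2->1] -> levels [4 7 6]
Step 3: flows [1->0,2->0,1->2] -> levels [6 5 6]
Step 4: flows [0->1,0=2,2->1] -> levels [5 7 5]
Step 5: flows [1->0,0=2,1->2] -> levels [6 5 6]
  -> period-2 cycle (repeats step 3); tank 2 never drops to <=4
Tank 2 never reaches <=4 within 15 steps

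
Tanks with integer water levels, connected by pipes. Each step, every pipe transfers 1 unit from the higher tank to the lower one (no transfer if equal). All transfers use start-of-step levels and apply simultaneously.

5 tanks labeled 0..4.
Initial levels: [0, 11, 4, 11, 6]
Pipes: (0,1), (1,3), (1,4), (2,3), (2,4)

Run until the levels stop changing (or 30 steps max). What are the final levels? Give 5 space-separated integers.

Step 1: flows [1->0,1=3,1->4,3->2,4->2] -> levels [1 9 6 10 6]
Step 2: flows [1->0,3->1,1->4,3->2,2=4] -> levels [2 8 7 8 7]
Step 3: flows [1->0,1=3,1->4,3->2,2=4] -> levels [3 6 8 7 8]
Step 4: flows [1->0,3->1,4->1,2->3,2=4] -> levels [4 7 7 7 7]
Step 5: flows [1->0,1=3,1=4,2=3,2=4] -> levels [5 6 7 7 7]
Step 6: flows [1->0,3->1,4->1,2=3,2=4] -> levels [6 7 7 6 6]
Step 7: flows [1->0,1->3,1->4,2->3,2->4] -> levels [7 4 5 8 8]
Step 8: flows [0->1,3->1,4->1,3->2,4->2] -> levels [6 7 7 6 6]
  -> period-2 cycle: step 8 state = step 6 state; never stabilizes
  -> state at step 30: (30-6) mod 2 = 0, same as step 6 -> [6 7 7 6 6]

Answer: 6 7 7 6 6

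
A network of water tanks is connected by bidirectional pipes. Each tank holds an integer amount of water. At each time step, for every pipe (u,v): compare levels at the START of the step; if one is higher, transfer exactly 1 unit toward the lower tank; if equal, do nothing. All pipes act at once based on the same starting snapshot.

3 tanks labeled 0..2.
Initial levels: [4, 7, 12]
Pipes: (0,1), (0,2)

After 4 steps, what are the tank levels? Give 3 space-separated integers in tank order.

Answer: 8 7 8

Derivation:
Step 1: flows [1->0,2->0] -> levels [6 6 11]
Step 2: flows [0=1,2->0] -> levels [7 6 10]
Step 3: flows [0->1,2->0] -> levels [7 7 9]
Step 4: flows [0=1,2->0] -> levels [8 7 8]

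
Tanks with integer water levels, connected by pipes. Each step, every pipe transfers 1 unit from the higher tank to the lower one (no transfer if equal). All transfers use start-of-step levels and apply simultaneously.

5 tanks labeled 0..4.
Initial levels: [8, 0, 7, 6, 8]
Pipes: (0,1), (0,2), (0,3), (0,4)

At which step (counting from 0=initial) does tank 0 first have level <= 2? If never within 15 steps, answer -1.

Step 1: flows [0->1,0->2,0->3,0=4] -> levels [5 1 8 7 8]
Step 2: flows [0->1,2->0,3->0,4->0] -> levels [7 2 7 6 7]
Step 3: flows [0->1,0=2,0->3,0=4] -> levels [5 3 7 7 7]
Step 4: flows [0->1,2->0,3->0,4->0] -> levels [7 4 6 6 6]
Step 5: flows [0->1,0->2,0->3,0->4] -> levels [3 5 7 7 7]
Step 6: flows [1->0,2->0,3->0,4->0] -> levels [7 4 6 6 6]
  -> period-2 cycle (repeats step 4); tank 0 never drops to <=2
Tank 0 never reaches <=2 within 15 steps

Answer: -1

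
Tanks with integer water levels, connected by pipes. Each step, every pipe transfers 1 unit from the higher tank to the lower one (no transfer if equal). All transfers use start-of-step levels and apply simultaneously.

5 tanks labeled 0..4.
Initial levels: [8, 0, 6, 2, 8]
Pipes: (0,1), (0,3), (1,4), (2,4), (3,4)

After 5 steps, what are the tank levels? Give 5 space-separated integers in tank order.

Step 1: flows [0->1,0->3,4->1,4->2,4->3] -> levels [6 2 7 4 5]
Step 2: flows [0->1,0->3,4->1,2->4,4->3] -> levels [4 4 6 6 4]
Step 3: flows [0=1,3->0,1=4,2->4,3->4] -> levels [5 4 5 4 6]
Step 4: flows [0->1,0->3,4->1,4->2,4->3] -> levels [3 6 6 6 3]
Step 5: flows [1->0,3->0,1->4,2->4,3->4] -> levels [5 4 5 4 6]

Answer: 5 4 5 4 6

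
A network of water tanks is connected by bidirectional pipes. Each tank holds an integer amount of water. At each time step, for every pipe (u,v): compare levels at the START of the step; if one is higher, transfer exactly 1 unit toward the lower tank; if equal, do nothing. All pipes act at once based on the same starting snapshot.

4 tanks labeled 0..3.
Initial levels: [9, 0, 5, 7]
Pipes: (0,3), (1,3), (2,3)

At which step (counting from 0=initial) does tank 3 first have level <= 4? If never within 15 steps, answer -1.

Step 1: flows [0->3,3->1,3->2] -> levels [8 1 6 6]
Step 2: flows [0->3,3->1,2=3] -> levels [7 2 6 6]
Step 3: flows [0->3,3->1,2=3] -> levels [6 3 6 6]
Step 4: flows [0=3,3->1,2=3] -> levels [6 4 6 5]
Step 5: flows [0->3,3->1,2->3] -> levels [5 5 5 6]
Step 6: flows [3->0,3->1,3->2] -> levels [6 6 6 3]
Tank 3 first reaches <=4 at step 6

Answer: 6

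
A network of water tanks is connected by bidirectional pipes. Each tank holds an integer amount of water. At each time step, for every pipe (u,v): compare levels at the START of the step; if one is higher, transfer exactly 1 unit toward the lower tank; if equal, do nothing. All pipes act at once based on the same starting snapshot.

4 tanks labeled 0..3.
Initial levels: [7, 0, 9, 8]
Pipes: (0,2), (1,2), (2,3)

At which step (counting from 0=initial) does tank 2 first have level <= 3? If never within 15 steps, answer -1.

Step 1: flows [2->0,2->1,2->3] -> levels [8 1 6 9]
Step 2: flows [0->2,2->1,3->2] -> levels [7 2 7 8]
Step 3: flows [0=2,2->1,3->2] -> levels [7 3 7 7]
Step 4: flows [0=2,2->1,2=3] -> levels [7 4 6 7]
Step 5: flows [0->2,2->1,3->2] -> levels [6 5 7 6]
Step 6: flows [2->0,2->1,2->3] -> levels [7 6 4 7]
Step 7: flows [0->2,1->2,3->2] -> levels [6 5 7 6]
  -> period-2 cycle (repeats step 5); tank 2 never drops to <=3
Tank 2 never reaches <=3 within 15 steps

Answer: -1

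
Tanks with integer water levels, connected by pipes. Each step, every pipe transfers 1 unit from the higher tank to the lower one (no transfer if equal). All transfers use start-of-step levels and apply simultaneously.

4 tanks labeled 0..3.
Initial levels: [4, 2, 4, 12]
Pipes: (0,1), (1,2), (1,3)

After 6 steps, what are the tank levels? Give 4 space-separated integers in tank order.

Answer: 5 5 5 7

Derivation:
Step 1: flows [0->1,2->1,3->1] -> levels [3 5 3 11]
Step 2: flows [1->0,1->2,3->1] -> levels [4 4 4 10]
Step 3: flows [0=1,1=2,3->1] -> levels [4 5 4 9]
Step 4: flows [1->0,1->2,3->1] -> levels [5 4 5 8]
Step 5: flows [0->1,2->1,3->1] -> levels [4 7 4 7]
Step 6: flows [1->0,1->2,1=3] -> levels [5 5 5 7]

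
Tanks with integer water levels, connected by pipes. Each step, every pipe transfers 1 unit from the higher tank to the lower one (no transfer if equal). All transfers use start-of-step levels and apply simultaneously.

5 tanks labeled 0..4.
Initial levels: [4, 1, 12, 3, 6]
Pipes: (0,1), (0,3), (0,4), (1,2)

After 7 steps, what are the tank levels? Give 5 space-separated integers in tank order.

Step 1: flows [0->1,0->3,4->0,2->1] -> levels [3 3 11 4 5]
Step 2: flows [0=1,3->0,4->0,2->1] -> levels [5 4 10 3 4]
Step 3: flows [0->1,0->3,0->4,2->1] -> levels [2 6 9 4 5]
Step 4: flows [1->0,3->0,4->0,2->1] -> levels [5 6 8 3 4]
Step 5: flows [1->0,0->3,0->4,2->1] -> levels [4 6 7 4 5]
Step 6: flows [1->0,0=3,4->0,2->1] -> levels [6 6 6 4 4]
Step 7: flows [0=1,0->3,0->4,1=2] -> levels [4 6 6 5 5]

Answer: 4 6 6 5 5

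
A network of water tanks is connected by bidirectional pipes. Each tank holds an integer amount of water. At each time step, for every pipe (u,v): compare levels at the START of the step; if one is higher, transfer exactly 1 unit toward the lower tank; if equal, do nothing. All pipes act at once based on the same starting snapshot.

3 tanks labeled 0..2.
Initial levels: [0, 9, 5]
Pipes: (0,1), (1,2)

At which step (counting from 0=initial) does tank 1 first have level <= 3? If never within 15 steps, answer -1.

Step 1: flows [1->0,1->2] -> levels [1 7 6]
Step 2: flows [1->0,1->2] -> levels [2 5 7]
Step 3: flows [1->0,2->1] -> levels [3 5 6]
Step 4: flows [1->0,2->1] -> levels [4 5 5]
Step 5: flows [1->0,1=2] -> levels [5 4 5]
Step 6: flows [0->1,2->1] -> levels [4 6 4]
Step 7: flows [1->0,1->2] -> levels [5 4 5]
  -> period-2 cycle (repeats step 5); tank 1 never drops to <=3
Tank 1 never reaches <=3 within 15 steps

Answer: -1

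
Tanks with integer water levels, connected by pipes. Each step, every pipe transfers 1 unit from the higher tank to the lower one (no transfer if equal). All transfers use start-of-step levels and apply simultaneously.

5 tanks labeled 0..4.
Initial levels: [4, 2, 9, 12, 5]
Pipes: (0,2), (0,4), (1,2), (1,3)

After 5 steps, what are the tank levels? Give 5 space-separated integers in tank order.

Step 1: flows [2->0,4->0,2->1,3->1] -> levels [6 4 7 11 4]
Step 2: flows [2->0,0->4,2->1,3->1] -> levels [6 6 5 10 5]
Step 3: flows [0->2,0->4,1->2,3->1] -> levels [4 6 7 9 6]
Step 4: flows [2->0,4->0,2->1,3->1] -> levels [6 8 5 8 5]
Step 5: flows [0->2,0->4,1->2,1=3] -> levels [4 7 7 8 6]

Answer: 4 7 7 8 6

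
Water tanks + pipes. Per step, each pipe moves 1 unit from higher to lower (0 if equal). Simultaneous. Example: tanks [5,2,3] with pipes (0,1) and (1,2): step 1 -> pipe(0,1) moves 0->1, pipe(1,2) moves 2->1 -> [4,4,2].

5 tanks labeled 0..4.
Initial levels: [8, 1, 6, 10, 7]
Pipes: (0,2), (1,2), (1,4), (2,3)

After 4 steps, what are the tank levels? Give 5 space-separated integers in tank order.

Step 1: flows [0->2,2->1,4->1,3->2] -> levels [7 3 7 9 6]
Step 2: flows [0=2,2->1,4->1,3->2] -> levels [7 5 7 8 5]
Step 3: flows [0=2,2->1,1=4,3->2] -> levels [7 6 7 7 5]
Step 4: flows [0=2,2->1,1->4,2=3] -> levels [7 6 6 7 6]

Answer: 7 6 6 7 6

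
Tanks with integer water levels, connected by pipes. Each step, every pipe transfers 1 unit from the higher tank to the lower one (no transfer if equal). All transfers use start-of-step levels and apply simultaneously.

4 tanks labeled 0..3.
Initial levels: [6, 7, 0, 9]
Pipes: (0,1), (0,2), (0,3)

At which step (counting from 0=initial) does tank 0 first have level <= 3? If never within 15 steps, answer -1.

Step 1: flows [1->0,0->2,3->0] -> levels [7 6 1 8]
Step 2: flows [0->1,0->2,3->0] -> levels [6 7 2 7]
Step 3: flows [1->0,0->2,3->0] -> levels [7 6 3 6]
Step 4: flows [0->1,0->2,0->3] -> levels [4 7 4 7]
Step 5: flows [1->0,0=2,3->0] -> levels [6 6 4 6]
Step 6: flows [0=1,0->2,0=3] -> levels [5 6 5 6]
Step 7: flows [1->0,0=2,3->0] -> levels [7 5 5 5]
Step 8: flows [0->1,0->2,0->3] -> levels [4 6 6 6]
Step 9: flows [1->0,2->0,3->0] -> levels [7 5 5 5]
  -> period-2 cycle (repeats step 7); tank 0 never drops to <=3
Tank 0 never reaches <=3 within 15 steps

Answer: -1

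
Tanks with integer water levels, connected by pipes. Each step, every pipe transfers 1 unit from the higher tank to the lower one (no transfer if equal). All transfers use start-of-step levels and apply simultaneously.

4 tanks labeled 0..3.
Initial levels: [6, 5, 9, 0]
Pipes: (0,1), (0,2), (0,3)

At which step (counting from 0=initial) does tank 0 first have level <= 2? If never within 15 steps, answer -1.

Answer: -1

Derivation:
Step 1: flows [0->1,2->0,0->3] -> levels [5 6 8 1]
Step 2: flows [1->0,2->0,0->3] -> levels [6 5 7 2]
Step 3: flows [0->1,2->0,0->3] -> levels [5 6 6 3]
Step 4: flows [1->0,2->0,0->3] -> levels [6 5 5 4]
Step 5: flows [0->1,0->2,0->3] -> levels [3 6 6 5]
Step 6: flows [1->0,2->0,3->0] -> levels [6 5 5 4]
  -> period-2 cycle (repeats step 4); tank 0 never drops to <=2
Tank 0 never reaches <=2 within 15 steps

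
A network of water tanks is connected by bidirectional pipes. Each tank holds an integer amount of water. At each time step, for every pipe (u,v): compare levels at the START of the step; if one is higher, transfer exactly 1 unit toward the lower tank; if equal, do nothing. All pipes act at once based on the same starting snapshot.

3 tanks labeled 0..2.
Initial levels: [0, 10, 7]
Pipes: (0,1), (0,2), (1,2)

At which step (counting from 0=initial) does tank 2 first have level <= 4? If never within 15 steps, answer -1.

Step 1: flows [1->0,2->0,1->2] -> levels [2 8 7]
Step 2: flows [1->0,2->0,1->2] -> levels [4 6 7]
Step 3: flows [1->0,2->0,2->1] -> levels [6 6 5]
Step 4: flows [0=1,0->2,1->2] -> levels [5 5 7]
Step 5: flows [0=1,2->0,2->1] -> levels [6 6 5]
  -> period-2 cycle (repeats step 3); tank 2 never drops to <=4
Tank 2 never reaches <=4 within 15 steps

Answer: -1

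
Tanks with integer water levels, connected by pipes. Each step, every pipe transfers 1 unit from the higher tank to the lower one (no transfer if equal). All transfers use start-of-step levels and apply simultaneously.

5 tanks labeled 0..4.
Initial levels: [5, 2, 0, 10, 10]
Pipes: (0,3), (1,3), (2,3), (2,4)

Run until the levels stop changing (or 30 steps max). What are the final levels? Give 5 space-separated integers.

Step 1: flows [3->0,3->1,3->2,4->2] -> levels [6 3 2 7 9]
Step 2: flows [3->0,3->1,3->2,4->2] -> levels [7 4 4 4 8]
Step 3: flows [0->3,1=3,2=3,4->2] -> levels [6 4 5 5 7]
Step 4: flows [0->3,3->1,2=3,4->2] -> levels [5 5 6 5 6]
Step 5: flows [0=3,1=3,2->3,2=4] -> levels [5 5 5 6 6]
Step 6: flows [3->0,3->1,3->2,4->2] -> levels [6 6 7 3 5]
Step 7: flows [0->3,1->3,2->3,2->4] -> levels [5 5 5 6 6]
  -> period-2 cycle: step 7 state = step 5 state; never stabilizes
  -> state at step 30: (30-5) mod 2 = 1, same as step 6 -> [6 6 7 3 5]

Answer: 6 6 7 3 5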